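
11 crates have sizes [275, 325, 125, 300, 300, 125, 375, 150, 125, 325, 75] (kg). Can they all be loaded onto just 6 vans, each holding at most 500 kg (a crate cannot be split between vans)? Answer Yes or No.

A valid assignment using 6 vans:
  van 1: 375 + 125 = 500
  van 2: 325 + 150 = 475
  van 3: 325 + 125 = 450
  van 4: 300 + 125 + 75 = 500
  van 5: 300 = 300
  van 6: 275 = 275
Every load is within 500 kg, so 6 vans suffice.

Yes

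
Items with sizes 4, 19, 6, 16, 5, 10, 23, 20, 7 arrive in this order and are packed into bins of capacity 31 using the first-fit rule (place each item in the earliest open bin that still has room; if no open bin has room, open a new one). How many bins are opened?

4

  4 → bin 1 (new)  [load 4/31]
  19 → bin 1  [load 23/31]
  6 → bin 1  [load 29/31]
  16 → bin 2 (new)  [load 16/31]
  5 → bin 2  [load 21/31]
  10 → bin 2  [load 31/31]
  23 → bin 3 (new)  [load 23/31]
  20 → bin 4 (new)  [load 20/31]
  7 → bin 3  [load 30/31]
4 bins opened.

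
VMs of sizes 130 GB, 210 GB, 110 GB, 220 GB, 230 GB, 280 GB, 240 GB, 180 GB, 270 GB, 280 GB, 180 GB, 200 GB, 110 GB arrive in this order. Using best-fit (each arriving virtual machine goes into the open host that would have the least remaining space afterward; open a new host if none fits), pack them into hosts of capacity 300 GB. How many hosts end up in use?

11

  130 → host 1 (new)  [load 130/300]
  210 → host 2 (new)  [load 210/300]
  110 → host 1  [load 240/300]
  220 → host 3 (new)  [load 220/300]
  230 → host 4 (new)  [load 230/300]
  280 → host 5 (new)  [load 280/300]
  240 → host 6 (new)  [load 240/300]
  180 → host 7 (new)  [load 180/300]
  270 → host 8 (new)  [load 270/300]
  280 → host 9 (new)  [load 280/300]
  180 → host 10 (new)  [load 180/300]
  200 → host 11 (new)  [load 200/300]
  110 → host 7  [load 290/300]
11 hosts opened.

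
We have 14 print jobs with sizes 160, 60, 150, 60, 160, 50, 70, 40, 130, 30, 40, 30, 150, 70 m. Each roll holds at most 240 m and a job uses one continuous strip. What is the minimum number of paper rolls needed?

6

Total = 160 + 160 + 150 + 150 + 130 + 70 + 70 + 60 + 60 + 50 + 40 + 40 + 30 + 30 = 1200 m.
Lower bound: ⌈1200/240⌉ = 5 paper rolls.
A packing using 6 paper rolls:
  roll 1: 160 + 70 = 230
  roll 2: 160 + 70 = 230
  roll 3: 150 + 60 + 30 = 240
  roll 4: 150 + 60 + 30 = 240
  roll 5: 130 + 50 + 40 = 220
  roll 6: 40 = 40
No arrangement into 5 paper rolls stays within capacity, so 6 is optimal.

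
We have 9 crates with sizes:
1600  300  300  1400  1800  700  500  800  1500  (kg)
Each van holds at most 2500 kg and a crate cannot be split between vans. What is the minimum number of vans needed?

Total = 1800 + 1600 + 1500 + 1400 + 800 + 700 + 500 + 300 + 300 = 8900 kg.
Lower bound: ⌈8900/2500⌉ = 4 vans.
A packing using 4 vans:
  van 1: 1800 + 700 = 2500
  van 2: 1600 + 800 = 2400
  van 3: 1500 + 500 + 300 = 2300
  van 4: 1400 + 300 = 1700
This matches the lower bound, so 4 is optimal.

4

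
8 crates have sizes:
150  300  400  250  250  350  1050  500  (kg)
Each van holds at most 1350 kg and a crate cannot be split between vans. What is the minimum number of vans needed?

3

Total = 1050 + 500 + 400 + 350 + 300 + 250 + 250 + 150 = 3250 kg.
Lower bound: ⌈3250/1350⌉ = 3 vans.
A packing using 3 vans:
  van 1: 1050 + 300 = 1350
  van 2: 500 + 400 + 350 = 1250
  van 3: 250 + 250 + 150 = 650
This matches the lower bound, so 3 is optimal.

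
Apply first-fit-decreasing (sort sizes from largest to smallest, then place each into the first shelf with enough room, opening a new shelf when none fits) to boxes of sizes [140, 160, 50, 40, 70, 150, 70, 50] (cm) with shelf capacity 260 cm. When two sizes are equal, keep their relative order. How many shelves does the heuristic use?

3

Sorted descending: 160, 150, 140, 70, 70, 50, 50, 40.
  160 → shelf 1 (new)  [load 160/260]
  150 → shelf 2 (new)  [load 150/260]
  140 → shelf 3 (new)  [load 140/260]
  70 → shelf 1  [load 230/260]
  70 → shelf 2  [load 220/260]
  50 → shelf 3  [load 190/260]
  50 → shelf 3  [load 240/260]
  40 → shelf 2  [load 260/260]
3 shelves opened.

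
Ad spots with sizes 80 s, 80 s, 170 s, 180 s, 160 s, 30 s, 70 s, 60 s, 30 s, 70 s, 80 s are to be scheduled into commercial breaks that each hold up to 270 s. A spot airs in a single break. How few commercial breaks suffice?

4

Total = 180 + 170 + 160 + 80 + 80 + 80 + 70 + 70 + 60 + 30 + 30 = 1010 s.
Lower bound: ⌈1010/270⌉ = 4 commercial breaks.
A packing using 4 commercial breaks:
  break 1: 180 + 80 = 260
  break 2: 170 + 80 = 250
  break 3: 160 + 80 + 30 = 270
  break 4: 70 + 70 + 60 + 30 = 230
This matches the lower bound, so 4 is optimal.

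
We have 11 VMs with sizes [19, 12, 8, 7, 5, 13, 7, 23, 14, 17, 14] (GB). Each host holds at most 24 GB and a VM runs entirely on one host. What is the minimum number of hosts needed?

Total = 23 + 19 + 17 + 14 + 14 + 13 + 12 + 8 + 7 + 7 + 5 = 139 GB.
Lower bound: ⌈139/24⌉ = 6 hosts.
A packing using 7 hosts:
  host 1: 23 = 23
  host 2: 19 + 5 = 24
  host 3: 17 + 7 = 24
  host 4: 14 + 8 = 22
  host 5: 14 + 7 = 21
  host 6: 13 = 13
  host 7: 12 = 12
No arrangement into 6 hosts stays within capacity, so 7 is optimal.

7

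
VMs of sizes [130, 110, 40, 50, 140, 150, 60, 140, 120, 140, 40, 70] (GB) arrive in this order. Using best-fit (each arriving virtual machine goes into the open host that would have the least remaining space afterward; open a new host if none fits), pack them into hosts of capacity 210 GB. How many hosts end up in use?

7

  130 → host 1 (new)  [load 130/210]
  110 → host 2 (new)  [load 110/210]
  40 → host 1  [load 170/210]
  50 → host 2  [load 160/210]
  140 → host 3 (new)  [load 140/210]
  150 → host 4 (new)  [load 150/210]
  60 → host 4  [load 210/210]
  140 → host 5 (new)  [load 140/210]
  120 → host 6 (new)  [load 120/210]
  140 → host 7 (new)  [load 140/210]
  40 → host 1  [load 210/210]
  70 → host 3  [load 210/210]
7 hosts opened.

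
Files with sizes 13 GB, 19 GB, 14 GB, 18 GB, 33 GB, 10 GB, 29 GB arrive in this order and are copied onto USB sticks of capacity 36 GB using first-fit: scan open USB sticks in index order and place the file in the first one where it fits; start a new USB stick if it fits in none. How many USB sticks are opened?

5

  13 → USB stick 1 (new)  [load 13/36]
  19 → USB stick 1  [load 32/36]
  14 → USB stick 2 (new)  [load 14/36]
  18 → USB stick 2  [load 32/36]
  33 → USB stick 3 (new)  [load 33/36]
  10 → USB stick 4 (new)  [load 10/36]
  29 → USB stick 5 (new)  [load 29/36]
5 USB sticks opened.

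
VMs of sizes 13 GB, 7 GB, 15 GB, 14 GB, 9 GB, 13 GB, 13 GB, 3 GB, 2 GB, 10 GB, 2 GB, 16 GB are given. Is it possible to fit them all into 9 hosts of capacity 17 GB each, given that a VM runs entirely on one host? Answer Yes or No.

Yes

A valid assignment using 8 hosts:
  host 1: 16 = 16
  host 2: 15 + 2 = 17
  host 3: 14 + 3 = 17
  host 4: 13 + 2 = 15
  host 5: 13 = 13
  host 6: 13 = 13
  host 7: 10 + 7 = 17
  host 8: 9 = 9
That uses only 8 ≤ 9, so 9 hosts are enough.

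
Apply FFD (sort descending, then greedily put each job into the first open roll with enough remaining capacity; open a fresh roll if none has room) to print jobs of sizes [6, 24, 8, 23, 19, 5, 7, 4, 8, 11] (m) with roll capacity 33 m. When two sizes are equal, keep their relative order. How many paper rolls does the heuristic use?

Sorted descending: 24, 23, 19, 11, 8, 8, 7, 6, 5, 4.
  24 → roll 1 (new)  [load 24/33]
  23 → roll 2 (new)  [load 23/33]
  19 → roll 3 (new)  [load 19/33]
  11 → roll 3  [load 30/33]
  8 → roll 1  [load 32/33]
  8 → roll 2  [load 31/33]
  7 → roll 4 (new)  [load 7/33]
  6 → roll 4  [load 13/33]
  5 → roll 4  [load 18/33]
  4 → roll 4  [load 22/33]
4 paper rolls opened.

4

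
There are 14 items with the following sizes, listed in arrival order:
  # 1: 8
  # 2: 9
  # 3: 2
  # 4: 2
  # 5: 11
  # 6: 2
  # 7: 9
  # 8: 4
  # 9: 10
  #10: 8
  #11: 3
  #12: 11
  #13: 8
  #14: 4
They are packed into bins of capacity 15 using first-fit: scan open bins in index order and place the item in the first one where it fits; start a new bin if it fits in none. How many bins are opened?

8

  8 → bin 1 (new)  [load 8/15]
  9 → bin 2 (new)  [load 9/15]
  2 → bin 1  [load 10/15]
  2 → bin 1  [load 12/15]
  11 → bin 3 (new)  [load 11/15]
  2 → bin 1  [load 14/15]
  9 → bin 4 (new)  [load 9/15]
  4 → bin 2  [load 13/15]
  10 → bin 5 (new)  [load 10/15]
  8 → bin 6 (new)  [load 8/15]
  3 → bin 3  [load 14/15]
  11 → bin 7 (new)  [load 11/15]
  8 → bin 8 (new)  [load 8/15]
  4 → bin 4  [load 13/15]
8 bins opened.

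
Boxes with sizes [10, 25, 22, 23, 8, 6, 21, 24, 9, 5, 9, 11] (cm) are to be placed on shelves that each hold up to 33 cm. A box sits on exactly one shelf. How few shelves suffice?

Total = 25 + 24 + 23 + 22 + 21 + 11 + 10 + 9 + 9 + 8 + 6 + 5 = 173 cm.
Lower bound: ⌈173/33⌉ = 6 shelves.
A packing using 6 shelves:
  shelf 1: 25 + 8 = 33
  shelf 2: 24 + 9 = 33
  shelf 3: 23 + 10 = 33
  shelf 4: 22 + 11 = 33
  shelf 5: 21 + 9 = 30
  shelf 6: 6 + 5 = 11
This matches the lower bound, so 6 is optimal.

6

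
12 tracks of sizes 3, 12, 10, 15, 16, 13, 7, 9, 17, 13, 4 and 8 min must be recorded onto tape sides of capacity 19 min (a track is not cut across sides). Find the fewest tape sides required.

8

Total = 17 + 16 + 15 + 13 + 13 + 12 + 10 + 9 + 8 + 7 + 4 + 3 = 127 min.
Lower bound: ⌈127/19⌉ = 7 tape sides.
A packing using 8 tape sides:
  side 1: 17 = 17
  side 2: 16 + 3 = 19
  side 3: 15 + 4 = 19
  side 4: 13 = 13
  side 5: 13 = 13
  side 6: 12 + 7 = 19
  side 7: 10 + 9 = 19
  side 8: 8 = 8
No arrangement into 7 tape sides stays within capacity, so 8 is optimal.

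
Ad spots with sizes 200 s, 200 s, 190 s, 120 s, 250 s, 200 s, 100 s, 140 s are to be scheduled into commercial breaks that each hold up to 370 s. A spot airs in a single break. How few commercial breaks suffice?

Total = 250 + 200 + 200 + 200 + 190 + 140 + 120 + 100 = 1400 s.
Lower bound: ⌈1400/370⌉ = 4 commercial breaks.
Also, 5 ad spots each exceed 185 s, and no two of those can share a break, so at least 5 commercial breaks are needed.
A packing using 5 commercial breaks:
  break 1: 250 + 120 = 370
  break 2: 200 + 140 = 340
  break 3: 200 + 100 = 300
  break 4: 200 = 200
  break 5: 190 = 190
This matches the lower bound, so 5 is optimal.

5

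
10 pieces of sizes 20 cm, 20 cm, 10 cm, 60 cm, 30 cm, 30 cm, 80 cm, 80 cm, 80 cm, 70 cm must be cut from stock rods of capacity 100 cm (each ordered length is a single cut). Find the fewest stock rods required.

Total = 80 + 80 + 80 + 70 + 60 + 30 + 30 + 20 + 20 + 10 = 480 cm.
Lower bound: ⌈480/100⌉ = 5 stock rods.
A packing using 5 stock rods:
  stock rod 1: 80 + 20 = 100
  stock rod 2: 80 + 20 = 100
  stock rod 3: 80 + 10 = 90
  stock rod 4: 70 + 30 = 100
  stock rod 5: 60 + 30 = 90
This matches the lower bound, so 5 is optimal.

5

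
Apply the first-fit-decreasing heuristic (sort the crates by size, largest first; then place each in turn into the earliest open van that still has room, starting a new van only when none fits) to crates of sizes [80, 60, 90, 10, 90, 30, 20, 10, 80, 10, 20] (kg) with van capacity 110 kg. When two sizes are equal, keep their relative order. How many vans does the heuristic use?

Sorted descending: 90, 90, 80, 80, 60, 30, 20, 20, 10, 10, 10.
  90 → van 1 (new)  [load 90/110]
  90 → van 2 (new)  [load 90/110]
  80 → van 3 (new)  [load 80/110]
  80 → van 4 (new)  [load 80/110]
  60 → van 5 (new)  [load 60/110]
  30 → van 3  [load 110/110]
  20 → van 1  [load 110/110]
  20 → van 2  [load 110/110]
  10 → van 4  [load 90/110]
  10 → van 4  [load 100/110]
  10 → van 4  [load 110/110]
5 vans opened.

5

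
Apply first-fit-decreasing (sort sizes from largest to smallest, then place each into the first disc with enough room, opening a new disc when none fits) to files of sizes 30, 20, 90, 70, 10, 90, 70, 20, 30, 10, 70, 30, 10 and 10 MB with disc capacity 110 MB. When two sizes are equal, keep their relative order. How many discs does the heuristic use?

6

Sorted descending: 90, 90, 70, 70, 70, 30, 30, 30, 20, 20, 10, 10, 10, 10.
  90 → disc 1 (new)  [load 90/110]
  90 → disc 2 (new)  [load 90/110]
  70 → disc 3 (new)  [load 70/110]
  70 → disc 4 (new)  [load 70/110]
  70 → disc 5 (new)  [load 70/110]
  30 → disc 3  [load 100/110]
  30 → disc 4  [load 100/110]
  30 → disc 5  [load 100/110]
  20 → disc 1  [load 110/110]
  20 → disc 2  [load 110/110]
  10 → disc 3  [load 110/110]
  10 → disc 4  [load 110/110]
  10 → disc 5  [load 110/110]
  10 → disc 6 (new)  [load 10/110]
6 discs opened.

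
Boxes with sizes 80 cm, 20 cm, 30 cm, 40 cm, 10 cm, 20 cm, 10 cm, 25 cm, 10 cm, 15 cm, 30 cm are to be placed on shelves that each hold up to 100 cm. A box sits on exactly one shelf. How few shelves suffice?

3

Total = 80 + 40 + 30 + 30 + 25 + 20 + 20 + 15 + 10 + 10 + 10 = 290 cm.
Lower bound: ⌈290/100⌉ = 3 shelves.
A packing using 3 shelves:
  shelf 1: 80 + 20 = 100
  shelf 2: 40 + 30 + 30 = 100
  shelf 3: 25 + 20 + 15 + 10 + 10 + 10 = 90
This matches the lower bound, so 3 is optimal.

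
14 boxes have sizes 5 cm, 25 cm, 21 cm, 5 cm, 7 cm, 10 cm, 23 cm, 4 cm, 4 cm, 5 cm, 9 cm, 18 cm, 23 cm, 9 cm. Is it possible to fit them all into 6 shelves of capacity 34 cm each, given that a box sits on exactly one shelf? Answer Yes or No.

Yes

A valid assignment using 5 shelves:
  shelf 1: 25 + 9 = 34
  shelf 2: 23 + 10 = 33
  shelf 3: 23 + 7 + 4 = 34
  shelf 4: 21 + 9 + 4 = 34
  shelf 5: 18 + 5 + 5 + 5 = 33
That uses only 5 ≤ 6, so 6 shelves are enough.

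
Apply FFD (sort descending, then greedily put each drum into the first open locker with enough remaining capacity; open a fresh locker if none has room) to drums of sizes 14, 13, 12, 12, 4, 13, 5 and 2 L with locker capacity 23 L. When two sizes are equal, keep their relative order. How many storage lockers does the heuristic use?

Sorted descending: 14, 13, 13, 12, 12, 5, 4, 2.
  14 → locker 1 (new)  [load 14/23]
  13 → locker 2 (new)  [load 13/23]
  13 → locker 3 (new)  [load 13/23]
  12 → locker 4 (new)  [load 12/23]
  12 → locker 5 (new)  [load 12/23]
  5 → locker 1  [load 19/23]
  4 → locker 1  [load 23/23]
  2 → locker 2  [load 15/23]
5 storage lockers opened.

5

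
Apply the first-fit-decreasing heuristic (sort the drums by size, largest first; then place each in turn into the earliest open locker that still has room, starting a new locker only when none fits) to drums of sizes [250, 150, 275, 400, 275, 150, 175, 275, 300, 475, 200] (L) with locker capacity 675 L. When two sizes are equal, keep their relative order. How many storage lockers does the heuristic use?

Sorted descending: 475, 400, 300, 275, 275, 275, 250, 200, 175, 150, 150.
  475 → locker 1 (new)  [load 475/675]
  400 → locker 2 (new)  [load 400/675]
  300 → locker 3 (new)  [load 300/675]
  275 → locker 2  [load 675/675]
  275 → locker 3  [load 575/675]
  275 → locker 4 (new)  [load 275/675]
  250 → locker 4  [load 525/675]
  200 → locker 1  [load 675/675]
  175 → locker 5 (new)  [load 175/675]
  150 → locker 4  [load 675/675]
  150 → locker 5  [load 325/675]
5 storage lockers opened.

5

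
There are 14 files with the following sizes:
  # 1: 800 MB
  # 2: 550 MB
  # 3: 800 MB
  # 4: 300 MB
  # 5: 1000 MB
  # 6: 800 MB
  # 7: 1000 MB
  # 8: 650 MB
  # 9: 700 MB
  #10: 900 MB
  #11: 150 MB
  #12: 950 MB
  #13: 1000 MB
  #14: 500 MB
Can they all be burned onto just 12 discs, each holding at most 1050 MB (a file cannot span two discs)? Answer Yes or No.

Yes

A valid assignment using 11 discs:
  disc 1: 1000 = 1000
  disc 2: 1000 = 1000
  disc 3: 1000 = 1000
  disc 4: 950 = 950
  disc 5: 900 + 150 = 1050
  disc 6: 800 = 800
  disc 7: 800 = 800
  disc 8: 800 = 800
  disc 9: 700 + 300 = 1000
  disc 10: 650 = 650
  disc 11: 550 + 500 = 1050
That uses only 11 ≤ 12, so 12 discs are enough.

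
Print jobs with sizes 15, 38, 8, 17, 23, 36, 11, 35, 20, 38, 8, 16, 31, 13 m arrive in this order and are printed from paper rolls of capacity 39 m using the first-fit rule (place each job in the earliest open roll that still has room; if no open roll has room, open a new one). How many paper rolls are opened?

9

  15 → roll 1 (new)  [load 15/39]
  38 → roll 2 (new)  [load 38/39]
  8 → roll 1  [load 23/39]
  17 → roll 3 (new)  [load 17/39]
  23 → roll 4 (new)  [load 23/39]
  36 → roll 5 (new)  [load 36/39]
  11 → roll 1  [load 34/39]
  35 → roll 6 (new)  [load 35/39]
  20 → roll 3  [load 37/39]
  38 → roll 7 (new)  [load 38/39]
  8 → roll 4  [load 31/39]
  16 → roll 8 (new)  [load 16/39]
  31 → roll 9 (new)  [load 31/39]
  13 → roll 8  [load 29/39]
9 paper rolls opened.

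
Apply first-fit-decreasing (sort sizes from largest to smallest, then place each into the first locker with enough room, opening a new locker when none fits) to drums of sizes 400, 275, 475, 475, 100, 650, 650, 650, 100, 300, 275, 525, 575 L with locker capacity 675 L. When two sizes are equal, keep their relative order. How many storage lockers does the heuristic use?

Sorted descending: 650, 650, 650, 575, 525, 475, 475, 400, 300, 275, 275, 100, 100.
  650 → locker 1 (new)  [load 650/675]
  650 → locker 2 (new)  [load 650/675]
  650 → locker 3 (new)  [load 650/675]
  575 → locker 4 (new)  [load 575/675]
  525 → locker 5 (new)  [load 525/675]
  475 → locker 6 (new)  [load 475/675]
  475 → locker 7 (new)  [load 475/675]
  400 → locker 8 (new)  [load 400/675]
  300 → locker 9 (new)  [load 300/675]
  275 → locker 8  [load 675/675]
  275 → locker 9  [load 575/675]
  100 → locker 4  [load 675/675]
  100 → locker 5  [load 625/675]
9 storage lockers opened.

9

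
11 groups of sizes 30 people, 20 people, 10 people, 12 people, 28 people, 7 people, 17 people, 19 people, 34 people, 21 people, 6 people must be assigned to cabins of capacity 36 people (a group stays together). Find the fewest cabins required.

Total = 34 + 30 + 28 + 21 + 20 + 19 + 17 + 12 + 10 + 7 + 6 = 204 people.
Lower bound: ⌈204/36⌉ = 6 cabins.
A packing using 6 cabins:
  cabin 1: 34 = 34
  cabin 2: 30 + 6 = 36
  cabin 3: 28 + 7 = 35
  cabin 4: 21 + 12 = 33
  cabin 5: 20 + 10 = 30
  cabin 6: 19 + 17 = 36
This matches the lower bound, so 6 is optimal.

6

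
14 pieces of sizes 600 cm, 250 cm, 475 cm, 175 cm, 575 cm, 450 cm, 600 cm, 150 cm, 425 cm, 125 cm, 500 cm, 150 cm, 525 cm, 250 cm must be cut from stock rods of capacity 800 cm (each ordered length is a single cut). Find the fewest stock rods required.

Total = 600 + 600 + 575 + 525 + 500 + 475 + 450 + 425 + 250 + 250 + 175 + 150 + 150 + 125 = 5250 cm.
Lower bound: ⌈5250/800⌉ = 7 stock rods.
Also, 8 pieces each exceed 400 cm, and no two of those can share a stock rod, so at least 8 stock rods are needed.
A packing using 8 stock rods:
  stock rod 1: 600 + 175 = 775
  stock rod 2: 600 + 150 = 750
  stock rod 3: 575 + 150 = 725
  stock rod 4: 525 + 250 = 775
  stock rod 5: 500 + 250 = 750
  stock rod 6: 475 + 125 = 600
  stock rod 7: 450 = 450
  stock rod 8: 425 = 425
This matches the lower bound, so 8 is optimal.

8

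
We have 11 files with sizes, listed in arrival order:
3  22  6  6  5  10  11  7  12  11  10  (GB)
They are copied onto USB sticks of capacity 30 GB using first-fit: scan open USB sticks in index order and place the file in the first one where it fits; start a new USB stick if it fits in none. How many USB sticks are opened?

  3 → USB stick 1 (new)  [load 3/30]
  22 → USB stick 1  [load 25/30]
  6 → USB stick 2 (new)  [load 6/30]
  6 → USB stick 2  [load 12/30]
  5 → USB stick 1  [load 30/30]
  10 → USB stick 2  [load 22/30]
  11 → USB stick 3 (new)  [load 11/30]
  7 → USB stick 2  [load 29/30]
  12 → USB stick 3  [load 23/30]
  11 → USB stick 4 (new)  [load 11/30]
  10 → USB stick 4  [load 21/30]
4 USB sticks opened.

4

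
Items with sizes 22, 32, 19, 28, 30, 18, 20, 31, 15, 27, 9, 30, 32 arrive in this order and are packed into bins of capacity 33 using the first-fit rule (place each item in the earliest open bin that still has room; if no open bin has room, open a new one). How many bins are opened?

  22 → bin 1 (new)  [load 22/33]
  32 → bin 2 (new)  [load 32/33]
  19 → bin 3 (new)  [load 19/33]
  28 → bin 4 (new)  [load 28/33]
  30 → bin 5 (new)  [load 30/33]
  18 → bin 6 (new)  [load 18/33]
  20 → bin 7 (new)  [load 20/33]
  31 → bin 8 (new)  [load 31/33]
  15 → bin 6  [load 33/33]
  27 → bin 9 (new)  [load 27/33]
  9 → bin 1  [load 31/33]
  30 → bin 10 (new)  [load 30/33]
  32 → bin 11 (new)  [load 32/33]
11 bins opened.

11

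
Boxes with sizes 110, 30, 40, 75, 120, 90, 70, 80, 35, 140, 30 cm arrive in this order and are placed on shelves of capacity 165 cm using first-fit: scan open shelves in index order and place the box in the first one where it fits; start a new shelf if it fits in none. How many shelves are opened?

6

  110 → shelf 1 (new)  [load 110/165]
  30 → shelf 1  [load 140/165]
  40 → shelf 2 (new)  [load 40/165]
  75 → shelf 2  [load 115/165]
  120 → shelf 3 (new)  [load 120/165]
  90 → shelf 4 (new)  [load 90/165]
  70 → shelf 4  [load 160/165]
  80 → shelf 5 (new)  [load 80/165]
  35 → shelf 2  [load 150/165]
  140 → shelf 6 (new)  [load 140/165]
  30 → shelf 3  [load 150/165]
6 shelves opened.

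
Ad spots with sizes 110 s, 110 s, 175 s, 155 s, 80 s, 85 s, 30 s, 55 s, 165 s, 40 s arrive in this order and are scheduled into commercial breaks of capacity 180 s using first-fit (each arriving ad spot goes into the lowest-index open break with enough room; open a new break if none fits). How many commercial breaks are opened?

  110 → break 1 (new)  [load 110/180]
  110 → break 2 (new)  [load 110/180]
  175 → break 3 (new)  [load 175/180]
  155 → break 4 (new)  [load 155/180]
  80 → break 5 (new)  [load 80/180]
  85 → break 5  [load 165/180]
  30 → break 1  [load 140/180]
  55 → break 2  [load 165/180]
  165 → break 6 (new)  [load 165/180]
  40 → break 1  [load 180/180]
6 commercial breaks opened.

6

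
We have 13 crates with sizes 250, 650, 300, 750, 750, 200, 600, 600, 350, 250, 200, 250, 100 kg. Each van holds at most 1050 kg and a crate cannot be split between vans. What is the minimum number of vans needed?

Total = 750 + 750 + 650 + 600 + 600 + 350 + 300 + 250 + 250 + 250 + 200 + 200 + 100 = 5250 kg.
Lower bound: ⌈5250/1050⌉ = 5 vans.
A packing using 6 vans:
  van 1: 750 + 300 = 1050
  van 2: 750 + 250 = 1000
  van 3: 650 + 350 = 1000
  van 4: 600 + 250 + 200 = 1050
  van 5: 600 + 250 + 200 = 1050
  van 6: 100 = 100
No arrangement into 5 vans stays within capacity, so 6 is optimal.

6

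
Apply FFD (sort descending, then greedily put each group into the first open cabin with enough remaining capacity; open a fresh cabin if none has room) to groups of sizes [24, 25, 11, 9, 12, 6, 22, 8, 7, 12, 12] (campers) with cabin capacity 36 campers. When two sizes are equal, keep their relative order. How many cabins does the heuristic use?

5

Sorted descending: 25, 24, 22, 12, 12, 12, 11, 9, 8, 7, 6.
  25 → cabin 1 (new)  [load 25/36]
  24 → cabin 2 (new)  [load 24/36]
  22 → cabin 3 (new)  [load 22/36]
  12 → cabin 2  [load 36/36]
  12 → cabin 3  [load 34/36]
  12 → cabin 4 (new)  [load 12/36]
  11 → cabin 1  [load 36/36]
  9 → cabin 4  [load 21/36]
  8 → cabin 4  [load 29/36]
  7 → cabin 4  [load 36/36]
  6 → cabin 5 (new)  [load 6/36]
5 cabins opened.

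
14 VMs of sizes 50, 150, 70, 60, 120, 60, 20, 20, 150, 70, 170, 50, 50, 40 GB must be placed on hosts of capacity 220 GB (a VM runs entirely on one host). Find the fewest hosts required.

Total = 170 + 150 + 150 + 120 + 70 + 70 + 60 + 60 + 50 + 50 + 50 + 40 + 20 + 20 = 1080 GB.
Lower bound: ⌈1080/220⌉ = 5 hosts.
A packing using 5 hosts:
  host 1: 170 + 50 = 220
  host 2: 150 + 70 = 220
  host 3: 150 + 70 = 220
  host 4: 120 + 60 + 40 = 220
  host 5: 60 + 50 + 50 + 20 + 20 = 200
This matches the lower bound, so 5 is optimal.

5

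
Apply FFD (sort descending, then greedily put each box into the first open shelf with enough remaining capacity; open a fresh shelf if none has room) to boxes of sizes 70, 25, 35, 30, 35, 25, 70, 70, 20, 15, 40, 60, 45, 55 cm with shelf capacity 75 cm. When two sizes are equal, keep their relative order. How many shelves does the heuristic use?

9

Sorted descending: 70, 70, 70, 60, 55, 45, 40, 35, 35, 30, 25, 25, 20, 15.
  70 → shelf 1 (new)  [load 70/75]
  70 → shelf 2 (new)  [load 70/75]
  70 → shelf 3 (new)  [load 70/75]
  60 → shelf 4 (new)  [load 60/75]
  55 → shelf 5 (new)  [load 55/75]
  45 → shelf 6 (new)  [load 45/75]
  40 → shelf 7 (new)  [load 40/75]
  35 → shelf 7  [load 75/75]
  35 → shelf 8 (new)  [load 35/75]
  30 → shelf 6  [load 75/75]
  25 → shelf 8  [load 60/75]
  25 → shelf 9 (new)  [load 25/75]
  20 → shelf 5  [load 75/75]
  15 → shelf 4  [load 75/75]
9 shelves opened.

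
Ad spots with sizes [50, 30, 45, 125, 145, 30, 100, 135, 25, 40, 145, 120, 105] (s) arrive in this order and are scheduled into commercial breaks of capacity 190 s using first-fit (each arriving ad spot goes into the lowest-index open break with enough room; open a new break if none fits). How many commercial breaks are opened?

8

  50 → break 1 (new)  [load 50/190]
  30 → break 1  [load 80/190]
  45 → break 1  [load 125/190]
  125 → break 2 (new)  [load 125/190]
  145 → break 3 (new)  [load 145/190]
  30 → break 1  [load 155/190]
  100 → break 4 (new)  [load 100/190]
  135 → break 5 (new)  [load 135/190]
  25 → break 1  [load 180/190]
  40 → break 2  [load 165/190]
  145 → break 6 (new)  [load 145/190]
  120 → break 7 (new)  [load 120/190]
  105 → break 8 (new)  [load 105/190]
8 commercial breaks opened.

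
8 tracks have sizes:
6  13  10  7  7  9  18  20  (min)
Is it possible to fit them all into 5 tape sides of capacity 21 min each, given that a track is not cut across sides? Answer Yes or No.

Yes

A valid assignment using 5 tape sides:
  side 1: 20 = 20
  side 2: 18 = 18
  side 3: 13 + 7 = 20
  side 4: 10 + 9 = 19
  side 5: 7 + 6 = 13
Every load is within 21 min, so 5 tape sides suffice.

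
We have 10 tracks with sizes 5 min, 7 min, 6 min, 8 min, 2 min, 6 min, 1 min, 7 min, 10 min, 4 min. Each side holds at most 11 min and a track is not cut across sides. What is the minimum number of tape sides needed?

6

Total = 10 + 8 + 7 + 7 + 6 + 6 + 5 + 4 + 2 + 1 = 56 min.
Lower bound: ⌈56/11⌉ = 6 tape sides.
A packing using 6 tape sides:
  side 1: 10 + 1 = 11
  side 2: 8 + 2 = 10
  side 3: 7 + 4 = 11
  side 4: 7 = 7
  side 5: 6 + 5 = 11
  side 6: 6 = 6
This matches the lower bound, so 6 is optimal.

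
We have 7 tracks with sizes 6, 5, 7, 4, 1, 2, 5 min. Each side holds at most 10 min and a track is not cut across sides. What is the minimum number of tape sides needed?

Total = 7 + 6 + 5 + 5 + 4 + 2 + 1 = 30 min.
Lower bound: ⌈30/10⌉ = 3 tape sides.
A packing using 3 tape sides:
  side 1: 7 + 2 + 1 = 10
  side 2: 6 + 4 = 10
  side 3: 5 + 5 = 10
This matches the lower bound, so 3 is optimal.

3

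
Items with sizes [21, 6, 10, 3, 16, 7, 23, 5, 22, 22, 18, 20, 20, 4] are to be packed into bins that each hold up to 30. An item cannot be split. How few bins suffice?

8

Total = 23 + 22 + 22 + 21 + 20 + 20 + 18 + 16 + 10 + 7 + 6 + 5 + 4 + 3 = 197.
Lower bound: ⌈197/30⌉ = 7 bins.
Also, 8 items each exceed 15, and no two of those can share a bin, so at least 8 bins are needed.
A packing using 8 bins:
  bin 1: 23 + 7 = 30
  bin 2: 22 + 6 = 28
  bin 3: 22 + 5 + 3 = 30
  bin 4: 21 + 4 = 25
  bin 5: 20 + 10 = 30
  bin 6: 20 = 20
  bin 7: 18 = 18
  bin 8: 16 = 16
This matches the lower bound, so 8 is optimal.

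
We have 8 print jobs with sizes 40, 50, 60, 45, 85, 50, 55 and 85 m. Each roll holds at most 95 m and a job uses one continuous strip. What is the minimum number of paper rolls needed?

6

Total = 85 + 85 + 60 + 55 + 50 + 50 + 45 + 40 = 470 m.
Lower bound: ⌈470/95⌉ = 5 paper rolls.
Also, 6 print jobs each exceed 95/2 m, and no two of those can share a roll, so at least 6 paper rolls are needed.
A packing using 6 paper rolls:
  roll 1: 85 = 85
  roll 2: 85 = 85
  roll 3: 60 = 60
  roll 4: 55 + 40 = 95
  roll 5: 50 + 45 = 95
  roll 6: 50 = 50
This matches the lower bound, so 6 is optimal.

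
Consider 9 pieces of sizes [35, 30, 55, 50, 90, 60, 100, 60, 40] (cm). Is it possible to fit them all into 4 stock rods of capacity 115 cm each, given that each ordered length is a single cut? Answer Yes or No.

Total = 520 cm; ⌈520/115⌉ = 5.
At least 5 stock rods are required, but only 4 are allowed.

No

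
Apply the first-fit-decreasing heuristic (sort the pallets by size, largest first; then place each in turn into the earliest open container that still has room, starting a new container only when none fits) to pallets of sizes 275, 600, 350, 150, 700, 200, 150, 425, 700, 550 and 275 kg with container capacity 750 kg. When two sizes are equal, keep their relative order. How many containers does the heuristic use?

7

Sorted descending: 700, 700, 600, 550, 425, 350, 275, 275, 200, 150, 150.
  700 → container 1 (new)  [load 700/750]
  700 → container 2 (new)  [load 700/750]
  600 → container 3 (new)  [load 600/750]
  550 → container 4 (new)  [load 550/750]
  425 → container 5 (new)  [load 425/750]
  350 → container 6 (new)  [load 350/750]
  275 → container 5  [load 700/750]
  275 → container 6  [load 625/750]
  200 → container 4  [load 750/750]
  150 → container 3  [load 750/750]
  150 → container 7 (new)  [load 150/750]
7 containers opened.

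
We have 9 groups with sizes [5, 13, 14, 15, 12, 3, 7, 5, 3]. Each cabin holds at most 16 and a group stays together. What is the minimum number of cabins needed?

6

Total = 15 + 14 + 13 + 12 + 7 + 5 + 5 + 3 + 3 = 77.
Lower bound: ⌈77/16⌉ = 5 cabins.
A packing using 6 cabins:
  cabin 1: 15 = 15
  cabin 2: 14 = 14
  cabin 3: 13 + 3 = 16
  cabin 4: 12 + 3 = 15
  cabin 5: 7 + 5 = 12
  cabin 6: 5 = 5
No arrangement into 5 cabins stays within capacity, so 6 is optimal.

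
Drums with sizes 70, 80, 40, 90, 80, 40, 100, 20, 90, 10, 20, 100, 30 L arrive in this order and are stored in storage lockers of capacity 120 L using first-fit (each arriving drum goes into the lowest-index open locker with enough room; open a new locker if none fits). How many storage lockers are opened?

7

  70 → locker 1 (new)  [load 70/120]
  80 → locker 2 (new)  [load 80/120]
  40 → locker 1  [load 110/120]
  90 → locker 3 (new)  [load 90/120]
  80 → locker 4 (new)  [load 80/120]
  40 → locker 2  [load 120/120]
  100 → locker 5 (new)  [load 100/120]
  20 → locker 3  [load 110/120]
  90 → locker 6 (new)  [load 90/120]
  10 → locker 1  [load 120/120]
  20 → locker 4  [load 100/120]
  100 → locker 7 (new)  [load 100/120]
  30 → locker 6  [load 120/120]
7 storage lockers opened.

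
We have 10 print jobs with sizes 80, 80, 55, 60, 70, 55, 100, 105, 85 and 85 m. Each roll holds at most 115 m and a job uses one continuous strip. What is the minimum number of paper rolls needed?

9

Total = 105 + 100 + 85 + 85 + 80 + 80 + 70 + 60 + 55 + 55 = 775 m.
Lower bound: ⌈775/115⌉ = 7 paper rolls.
Also, 8 print jobs each exceed 115/2 m, and no two of those can share a roll, so at least 8 paper rolls are needed.
A packing using 9 paper rolls:
  roll 1: 105 = 105
  roll 2: 100 = 100
  roll 3: 85 = 85
  roll 4: 85 = 85
  roll 5: 80 = 80
  roll 6: 80 = 80
  roll 7: 70 = 70
  roll 8: 60 + 55 = 115
  roll 9: 55 = 55
No arrangement into 8 paper rolls stays within capacity, so 9 is optimal.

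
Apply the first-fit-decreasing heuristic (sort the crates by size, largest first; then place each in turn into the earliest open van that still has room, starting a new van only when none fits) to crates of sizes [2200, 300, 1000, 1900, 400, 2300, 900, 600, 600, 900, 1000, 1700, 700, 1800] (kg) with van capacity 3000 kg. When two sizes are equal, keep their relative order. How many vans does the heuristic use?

6

Sorted descending: 2300, 2200, 1900, 1800, 1700, 1000, 1000, 900, 900, 700, 600, 600, 400, 300.
  2300 → van 1 (new)  [load 2300/3000]
  2200 → van 2 (new)  [load 2200/3000]
  1900 → van 3 (new)  [load 1900/3000]
  1800 → van 4 (new)  [load 1800/3000]
  1700 → van 5 (new)  [load 1700/3000]
  1000 → van 3  [load 2900/3000]
  1000 → van 4  [load 2800/3000]
  900 → van 5  [load 2600/3000]
  900 → van 6 (new)  [load 900/3000]
  700 → van 1  [load 3000/3000]
  600 → van 2  [load 2800/3000]
  600 → van 6  [load 1500/3000]
  400 → van 5  [load 3000/3000]
  300 → van 6  [load 1800/3000]
6 vans opened.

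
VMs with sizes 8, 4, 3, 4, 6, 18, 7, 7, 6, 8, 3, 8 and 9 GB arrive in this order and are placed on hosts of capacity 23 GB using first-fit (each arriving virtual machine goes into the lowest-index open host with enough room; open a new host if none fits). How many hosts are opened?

  8 → host 1 (new)  [load 8/23]
  4 → host 1  [load 12/23]
  3 → host 1  [load 15/23]
  4 → host 1  [load 19/23]
  6 → host 2 (new)  [load 6/23]
  18 → host 3 (new)  [load 18/23]
  7 → host 2  [load 13/23]
  7 → host 2  [load 20/23]
  6 → host 4 (new)  [load 6/23]
  8 → host 4  [load 14/23]
  3 → host 1  [load 22/23]
  8 → host 4  [load 22/23]
  9 → host 5 (new)  [load 9/23]
5 hosts opened.

5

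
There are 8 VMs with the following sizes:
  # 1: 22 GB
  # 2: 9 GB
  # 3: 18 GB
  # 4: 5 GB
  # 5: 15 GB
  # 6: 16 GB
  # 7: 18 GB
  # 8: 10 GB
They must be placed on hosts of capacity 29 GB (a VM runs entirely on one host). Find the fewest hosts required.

5

Total = 22 + 18 + 18 + 16 + 15 + 10 + 9 + 5 = 113 GB.
Lower bound: ⌈113/29⌉ = 4 hosts.
Also, 5 VMs each exceed 29/2 GB, and no two of those can share a host, so at least 5 hosts are needed.
A packing using 5 hosts:
  host 1: 22 + 5 = 27
  host 2: 18 + 10 = 28
  host 3: 18 + 9 = 27
  host 4: 16 = 16
  host 5: 15 = 15
This matches the lower bound, so 5 is optimal.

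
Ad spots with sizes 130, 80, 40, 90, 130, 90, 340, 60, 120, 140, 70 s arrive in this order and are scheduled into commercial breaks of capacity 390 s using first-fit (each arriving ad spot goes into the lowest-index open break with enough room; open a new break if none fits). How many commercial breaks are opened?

4

  130 → break 1 (new)  [load 130/390]
  80 → break 1  [load 210/390]
  40 → break 1  [load 250/390]
  90 → break 1  [load 340/390]
  130 → break 2 (new)  [load 130/390]
  90 → break 2  [load 220/390]
  340 → break 3 (new)  [load 340/390]
  60 → break 2  [load 280/390]
  120 → break 4 (new)  [load 120/390]
  140 → break 4  [load 260/390]
  70 → break 2  [load 350/390]
4 commercial breaks opened.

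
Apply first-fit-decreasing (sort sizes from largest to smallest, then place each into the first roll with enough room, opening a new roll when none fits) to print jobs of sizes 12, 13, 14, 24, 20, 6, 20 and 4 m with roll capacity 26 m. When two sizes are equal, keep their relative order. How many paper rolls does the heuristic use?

5

Sorted descending: 24, 20, 20, 14, 13, 12, 6, 4.
  24 → roll 1 (new)  [load 24/26]
  20 → roll 2 (new)  [load 20/26]
  20 → roll 3 (new)  [load 20/26]
  14 → roll 4 (new)  [load 14/26]
  13 → roll 5 (new)  [load 13/26]
  12 → roll 4  [load 26/26]
  6 → roll 2  [load 26/26]
  4 → roll 3  [load 24/26]
5 paper rolls opened.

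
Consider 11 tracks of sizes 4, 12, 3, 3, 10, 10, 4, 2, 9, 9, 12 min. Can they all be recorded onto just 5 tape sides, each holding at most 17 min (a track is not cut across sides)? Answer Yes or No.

No

Total = 78 min; ⌈78/17⌉ = 5.
6 tracks each exceed half the capacity and cannot share a side, forcing at least 6 tape sides.
At least 6 tape sides are required, but only 5 are allowed.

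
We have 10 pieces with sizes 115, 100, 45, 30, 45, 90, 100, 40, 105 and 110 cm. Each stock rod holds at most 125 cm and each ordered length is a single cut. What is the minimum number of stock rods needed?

8

Total = 115 + 110 + 105 + 100 + 100 + 90 + 45 + 45 + 40 + 30 = 780 cm.
Lower bound: ⌈780/125⌉ = 7 stock rods.
A packing using 8 stock rods:
  stock rod 1: 115 = 115
  stock rod 2: 110 = 110
  stock rod 3: 105 = 105
  stock rod 4: 100 = 100
  stock rod 5: 100 = 100
  stock rod 6: 90 + 30 = 120
  stock rod 7: 45 + 45 = 90
  stock rod 8: 40 = 40
No arrangement into 7 stock rods stays within capacity, so 8 is optimal.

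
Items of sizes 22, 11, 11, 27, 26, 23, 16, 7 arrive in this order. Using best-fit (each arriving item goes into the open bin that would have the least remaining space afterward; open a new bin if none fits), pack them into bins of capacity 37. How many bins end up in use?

  22 → bin 1 (new)  [load 22/37]
  11 → bin 1  [load 33/37]
  11 → bin 2 (new)  [load 11/37]
  27 → bin 3 (new)  [load 27/37]
  26 → bin 2  [load 37/37]
  23 → bin 4 (new)  [load 23/37]
  16 → bin 5 (new)  [load 16/37]
  7 → bin 3  [load 34/37]
5 bins opened.

5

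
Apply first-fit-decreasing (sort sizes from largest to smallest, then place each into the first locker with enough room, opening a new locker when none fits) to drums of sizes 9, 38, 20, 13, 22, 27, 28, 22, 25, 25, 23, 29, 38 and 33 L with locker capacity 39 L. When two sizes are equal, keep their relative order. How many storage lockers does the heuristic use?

12

Sorted descending: 38, 38, 33, 29, 28, 27, 25, 25, 23, 22, 22, 20, 13, 9.
  38 → locker 1 (new)  [load 38/39]
  38 → locker 2 (new)  [load 38/39]
  33 → locker 3 (new)  [load 33/39]
  29 → locker 4 (new)  [load 29/39]
  28 → locker 5 (new)  [load 28/39]
  27 → locker 6 (new)  [load 27/39]
  25 → locker 7 (new)  [load 25/39]
  25 → locker 8 (new)  [load 25/39]
  23 → locker 9 (new)  [load 23/39]
  22 → locker 10 (new)  [load 22/39]
  22 → locker 11 (new)  [load 22/39]
  20 → locker 12 (new)  [load 20/39]
  13 → locker 7  [load 38/39]
  9 → locker 4  [load 38/39]
12 storage lockers opened.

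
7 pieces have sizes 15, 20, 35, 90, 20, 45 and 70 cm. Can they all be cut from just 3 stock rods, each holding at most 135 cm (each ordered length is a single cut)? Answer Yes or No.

Yes

A valid assignment using 3 stock rods:
  stock rod 1: 90 + 45 = 135
  stock rod 2: 70 + 35 + 20 = 125
  stock rod 3: 20 + 15 = 35
Every load is within 135 cm, so 3 stock rods suffice.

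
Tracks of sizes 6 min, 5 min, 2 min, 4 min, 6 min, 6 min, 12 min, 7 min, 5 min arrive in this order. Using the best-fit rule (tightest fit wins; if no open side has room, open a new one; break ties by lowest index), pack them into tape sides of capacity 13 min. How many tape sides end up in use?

  6 → side 1 (new)  [load 6/13]
  5 → side 1  [load 11/13]
  2 → side 1  [load 13/13]
  4 → side 2 (new)  [load 4/13]
  6 → side 2  [load 10/13]
  6 → side 3 (new)  [load 6/13]
  12 → side 4 (new)  [load 12/13]
  7 → side 3  [load 13/13]
  5 → side 5 (new)  [load 5/13]
5 tape sides opened.

5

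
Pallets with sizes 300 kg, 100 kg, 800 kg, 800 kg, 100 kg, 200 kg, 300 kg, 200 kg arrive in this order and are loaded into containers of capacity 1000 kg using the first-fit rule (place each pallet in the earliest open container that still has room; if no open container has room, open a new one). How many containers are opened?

  300 → container 1 (new)  [load 300/1000]
  100 → container 1  [load 400/1000]
  800 → container 2 (new)  [load 800/1000]
  800 → container 3 (new)  [load 800/1000]
  100 → container 1  [load 500/1000]
  200 → container 1  [load 700/1000]
  300 → container 1  [load 1000/1000]
  200 → container 2  [load 1000/1000]
3 containers opened.

3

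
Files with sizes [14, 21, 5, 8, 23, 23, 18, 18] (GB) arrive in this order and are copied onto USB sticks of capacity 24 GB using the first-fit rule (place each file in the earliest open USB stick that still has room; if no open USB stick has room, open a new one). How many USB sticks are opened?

7

  14 → USB stick 1 (new)  [load 14/24]
  21 → USB stick 2 (new)  [load 21/24]
  5 → USB stick 1  [load 19/24]
  8 → USB stick 3 (new)  [load 8/24]
  23 → USB stick 4 (new)  [load 23/24]
  23 → USB stick 5 (new)  [load 23/24]
  18 → USB stick 6 (new)  [load 18/24]
  18 → USB stick 7 (new)  [load 18/24]
7 USB sticks opened.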